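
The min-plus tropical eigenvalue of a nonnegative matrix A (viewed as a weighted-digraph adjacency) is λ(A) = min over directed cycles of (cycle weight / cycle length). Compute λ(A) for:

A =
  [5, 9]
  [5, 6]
λ(A) = 5

Enumerate directed cycles and compute their means (weight / length). Sample:
  cycle 0 → 0: weight = 5, length = 1, mean = 5/1 ≈ 5.000
  cycle 1 → 1: weight = 6, length = 1, mean = 6/1 ≈ 6.000
  cycle 0 → 1 → 0: weight = 14, length = 2, mean = 14/2 ≈ 7.000
  cycle 1 → 0 → 1: weight = 14, length = 2, mean = 14/2 ≈ 7.000
Minimum mean = 5.000, attained e.g. along the cycle 0 → 0 with weight 5 and length 1. So λ(A) = 5/1 = 5.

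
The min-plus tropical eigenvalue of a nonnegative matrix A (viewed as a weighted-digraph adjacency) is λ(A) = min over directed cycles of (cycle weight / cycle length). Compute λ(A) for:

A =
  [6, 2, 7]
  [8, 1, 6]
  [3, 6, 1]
λ(A) = 1

Enumerate directed cycles and compute their means (weight / length). Sample:
  cycle 0 → 0: weight = 6, length = 1, mean = 6/1 ≈ 6.000
  cycle 1 → 1: weight = 1, length = 1, mean = 1/1 ≈ 1.000
  cycle 2 → 2: weight = 1, length = 1, mean = 1/1 ≈ 1.000
  cycle 0 → 1 → 0: weight = 10, length = 2, mean = 10/2 ≈ 5.000
  cycle 0 → 2 → 0: weight = 10, length = 2, mean = 10/2 ≈ 5.000
  cycle 1 → 0 → 1: weight = 10, length = 2, mean = 10/2 ≈ 5.000
Minimum mean = 1.000, attained e.g. along the cycle 1 → 1 with weight 1 and length 1. So λ(A) = 1/1 = 1.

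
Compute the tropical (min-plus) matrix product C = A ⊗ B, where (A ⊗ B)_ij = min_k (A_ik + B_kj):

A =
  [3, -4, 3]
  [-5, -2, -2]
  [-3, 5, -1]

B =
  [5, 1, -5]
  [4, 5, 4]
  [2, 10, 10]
A ⊗ B =
  [0, 1, -2]
  [0, -4, -10]
  [1, -2, -8]

Apply the min-plus product entry-by-entry:
  C[0][0] = min over k of (A[0][0] + B[0][0] = 3 + 5 = 8, A[0][1] + B[1][0] = -4 + 4 = 0, A[0][2] + B[2][0] = 3 + 2 = 5) = 0 (attained at k = 1)
  C[0][1] = min over k of (A[0][0] + B[0][1] = 3 + 1 = 4, A[0][1] + B[1][1] = -4 + 5 = 1, A[0][2] + B[2][1] = 3 + 10 = 13) = 1 (attained at k = 1)
  C[0][2] = min over k of (A[0][0] + B[0][2] = 3 + -5 = -2, A[0][1] + B[1][2] = -4 + 4 = 0, A[0][2] + B[2][2] = 3 + 10 = 13) = -2 (attained at k = 0)
  C[1][0] = min over k of (A[1][0] + B[0][0] = -5 + 5 = 0, A[1][1] + B[1][0] = -2 + 4 = 2, A[1][2] + B[2][0] = -2 + 2 = 0) = 0 (attained at k = 0)
  C[1][1] = min over k of (A[1][0] + B[0][1] = -5 + 1 = -4, A[1][1] + B[1][1] = -2 + 5 = 3, A[1][2] + B[2][1] = -2 + 10 = 8) = -4 (attained at k = 0)
  C[1][2] = min over k of (A[1][0] + B[0][2] = -5 + -5 = -10, A[1][1] + B[1][2] = -2 + 4 = 2, A[1][2] + B[2][2] = -2 + 10 = 8) = -10 (attained at k = 0)
  C[2][0] = min over k of (A[2][0] + B[0][0] = -3 + 5 = 2, A[2][1] + B[1][0] = 5 + 4 = 9, A[2][2] + B[2][0] = -1 + 2 = 1) = 1 (attained at k = 2)
  C[2][1] = min over k of (A[2][0] + B[0][1] = -3 + 1 = -2, A[2][1] + B[1][1] = 5 + 5 = 10, A[2][2] + B[2][1] = -1 + 10 = 9) = -2 (attained at k = 0)
  C[2][2] = min over k of (A[2][0] + B[0][2] = -3 + -5 = -8, A[2][1] + B[1][2] = 5 + 4 = 9, A[2][2] + B[2][2] = -1 + 10 = 9) = -8 (attained at k = 0)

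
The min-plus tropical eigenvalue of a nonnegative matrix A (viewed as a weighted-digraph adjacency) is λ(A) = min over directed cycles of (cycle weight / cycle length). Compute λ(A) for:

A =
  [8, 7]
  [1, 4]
λ(A) = 4

Enumerate directed cycles and compute their means (weight / length). Sample:
  cycle 0 → 0: weight = 8, length = 1, mean = 8/1 ≈ 8.000
  cycle 1 → 1: weight = 4, length = 1, mean = 4/1 ≈ 4.000
  cycle 0 → 1 → 0: weight = 8, length = 2, mean = 8/2 ≈ 4.000
  cycle 1 → 0 → 1: weight = 8, length = 2, mean = 8/2 ≈ 4.000
Minimum mean = 4.000, attained e.g. along the cycle 1 → 1 with weight 4 and length 1. So λ(A) = 4/1 = 4.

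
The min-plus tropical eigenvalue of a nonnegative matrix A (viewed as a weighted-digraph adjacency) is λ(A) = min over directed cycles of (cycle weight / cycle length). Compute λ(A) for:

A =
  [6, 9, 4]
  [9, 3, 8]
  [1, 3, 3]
λ(A) = 5/2

Enumerate directed cycles and compute their means (weight / length). Sample:
  cycle 0 → 0: weight = 6, length = 1, mean = 6/1 ≈ 6.000
  cycle 1 → 1: weight = 3, length = 1, mean = 3/1 ≈ 3.000
  cycle 2 → 2: weight = 3, length = 1, mean = 3/1 ≈ 3.000
  cycle 0 → 1 → 0: weight = 18, length = 2, mean = 18/2 ≈ 9.000
  cycle 0 → 2 → 0: weight = 5, length = 2, mean = 5/2 ≈ 2.500
  cycle 1 → 0 → 1: weight = 18, length = 2, mean = 18/2 ≈ 9.000
Minimum mean = 2.500, attained e.g. along the cycle 0 → 2 → 0 with weight 5 and length 2. So λ(A) = 5/2 = 5/2.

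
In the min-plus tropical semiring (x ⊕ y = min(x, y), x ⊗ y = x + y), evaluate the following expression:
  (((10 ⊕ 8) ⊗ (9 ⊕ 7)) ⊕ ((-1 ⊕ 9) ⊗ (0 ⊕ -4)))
(((10 ⊕ 8) ⊗ (9 ⊕ 7)) ⊕ ((-1 ⊕ 9) ⊗ (0 ⊕ -4))) = -5

Expand innermost to outermost. Recall ⊕ takes the minimum of its arguments and ⊗ takes their sum. Working out the expression (((10 ⊕ 8) ⊗ (9 ⊕ 7)) ⊕ ((-1 ⊕ 9) ⊗ (0 ⊕ -4))) gives -5.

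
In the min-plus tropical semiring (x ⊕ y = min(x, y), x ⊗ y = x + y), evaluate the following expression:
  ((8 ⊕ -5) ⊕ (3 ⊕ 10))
((8 ⊕ -5) ⊕ (3 ⊕ 10)) = -5

Expand innermost to outermost. Recall ⊕ takes the minimum of its arguments and ⊗ takes their sum. Working out the expression ((8 ⊕ -5) ⊕ (3 ⊕ 10)) gives -5.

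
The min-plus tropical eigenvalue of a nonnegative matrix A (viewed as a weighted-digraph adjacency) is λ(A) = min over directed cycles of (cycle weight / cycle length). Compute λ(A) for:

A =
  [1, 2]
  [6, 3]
λ(A) = 1

Enumerate directed cycles and compute their means (weight / length). Sample:
  cycle 0 → 0: weight = 1, length = 1, mean = 1/1 ≈ 1.000
  cycle 1 → 1: weight = 3, length = 1, mean = 3/1 ≈ 3.000
  cycle 0 → 1 → 0: weight = 8, length = 2, mean = 8/2 ≈ 4.000
  cycle 1 → 0 → 1: weight = 8, length = 2, mean = 8/2 ≈ 4.000
Minimum mean = 1.000, attained e.g. along the cycle 0 → 0 with weight 1 and length 1. So λ(A) = 1/1 = 1.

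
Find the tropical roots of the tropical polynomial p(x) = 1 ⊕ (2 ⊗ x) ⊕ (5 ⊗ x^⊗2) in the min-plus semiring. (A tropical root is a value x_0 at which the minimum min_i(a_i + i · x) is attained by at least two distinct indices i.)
Roots: {-3, -1}

Each tropical root is a break point of the lower envelope of the lines y = a_i + i · x (there are 3 lines, with slopes 0, 1, ..., 2). Only the lines that attain the minimum somewhere contribute to roots; other lines are dominated. Here the surviving (envelope) indices are i = 2, i = 1, i = 0.
Intersections between consecutive envelope lines give the roots: for adjacent envelope indices i < j the intersection is x = (a_i − a_j) / (j − i). Reading off the sorted break points: {-3, -1}.
Verification: at each break x_0, at least two indices attain the minimum of min_i(a_i + i · x_0).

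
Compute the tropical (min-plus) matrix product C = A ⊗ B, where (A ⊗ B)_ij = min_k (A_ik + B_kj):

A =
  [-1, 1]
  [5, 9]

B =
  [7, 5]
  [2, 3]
A ⊗ B =
  [3, 4]
  [11, 10]

Apply the min-plus product entry-by-entry:
  C[0][0] = min over k of (A[0][0] + B[0][0] = -1 + 7 = 6, A[0][1] + B[1][0] = 1 + 2 = 3) = 3 (attained at k = 1)
  C[0][1] = min over k of (A[0][0] + B[0][1] = -1 + 5 = 4, A[0][1] + B[1][1] = 1 + 3 = 4) = 4 (attained at k = 0)
  C[1][0] = min over k of (A[1][0] + B[0][0] = 5 + 7 = 12, A[1][1] + B[1][0] = 9 + 2 = 11) = 11 (attained at k = 1)
  C[1][1] = min over k of (A[1][0] + B[0][1] = 5 + 5 = 10, A[1][1] + B[1][1] = 9 + 3 = 12) = 10 (attained at k = 0)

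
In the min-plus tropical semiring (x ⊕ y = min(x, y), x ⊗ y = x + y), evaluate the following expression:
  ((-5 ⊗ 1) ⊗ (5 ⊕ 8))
((-5 ⊗ 1) ⊗ (5 ⊕ 8)) = 1

Expand innermost to outermost. Recall ⊕ takes the minimum of its arguments and ⊗ takes their sum. Working out the expression ((-5 ⊗ 1) ⊗ (5 ⊕ 8)) gives 1.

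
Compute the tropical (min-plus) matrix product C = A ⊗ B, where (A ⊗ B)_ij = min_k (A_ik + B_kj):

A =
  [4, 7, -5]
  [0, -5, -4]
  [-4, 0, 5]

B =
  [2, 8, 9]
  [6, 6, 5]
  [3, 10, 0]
A ⊗ B =
  [-2, 5, -5]
  [-1, 1, -4]
  [-2, 4, 5]

Apply the min-plus product entry-by-entry:
  C[0][0] = min over k of (A[0][0] + B[0][0] = 4 + 2 = 6, A[0][1] + B[1][0] = 7 + 6 = 13, A[0][2] + B[2][0] = -5 + 3 = -2) = -2 (attained at k = 2)
  C[0][1] = min over k of (A[0][0] + B[0][1] = 4 + 8 = 12, A[0][1] + B[1][1] = 7 + 6 = 13, A[0][2] + B[2][1] = -5 + 10 = 5) = 5 (attained at k = 2)
  C[0][2] = min over k of (A[0][0] + B[0][2] = 4 + 9 = 13, A[0][1] + B[1][2] = 7 + 5 = 12, A[0][2] + B[2][2] = -5 + 0 = -5) = -5 (attained at k = 2)
  C[1][0] = min over k of (A[1][0] + B[0][0] = 0 + 2 = 2, A[1][1] + B[1][0] = -5 + 6 = 1, A[1][2] + B[2][0] = -4 + 3 = -1) = -1 (attained at k = 2)
  C[1][1] = min over k of (A[1][0] + B[0][1] = 0 + 8 = 8, A[1][1] + B[1][1] = -5 + 6 = 1, A[1][2] + B[2][1] = -4 + 10 = 6) = 1 (attained at k = 1)
  C[1][2] = min over k of (A[1][0] + B[0][2] = 0 + 9 = 9, A[1][1] + B[1][2] = -5 + 5 = 0, A[1][2] + B[2][2] = -4 + 0 = -4) = -4 (attained at k = 2)
  C[2][0] = min over k of (A[2][0] + B[0][0] = -4 + 2 = -2, A[2][1] + B[1][0] = 0 + 6 = 6, A[2][2] + B[2][0] = 5 + 3 = 8) = -2 (attained at k = 0)
  C[2][1] = min over k of (A[2][0] + B[0][1] = -4 + 8 = 4, A[2][1] + B[1][1] = 0 + 6 = 6, A[2][2] + B[2][1] = 5 + 10 = 15) = 4 (attained at k = 0)
  C[2][2] = min over k of (A[2][0] + B[0][2] = -4 + 9 = 5, A[2][1] + B[1][2] = 0 + 5 = 5, A[2][2] + B[2][2] = 5 + 0 = 5) = 5 (attained at k = 0)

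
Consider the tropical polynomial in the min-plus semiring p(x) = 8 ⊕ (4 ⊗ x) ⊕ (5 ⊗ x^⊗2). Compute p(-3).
p(-3) = -1

A tropical monomial a ⊗ x^⊗i evaluates to a + i · x. Evaluating each term at x = -3:
  Term 0 contributes 8 + 0 · -3 = 8
  Term 1 contributes 4 + 1 · -3 = 1
  Term 2 contributes 5 + 2 · -3 = -1
p(-3) = ⊕ of these = min[8, 1, -1] = -1.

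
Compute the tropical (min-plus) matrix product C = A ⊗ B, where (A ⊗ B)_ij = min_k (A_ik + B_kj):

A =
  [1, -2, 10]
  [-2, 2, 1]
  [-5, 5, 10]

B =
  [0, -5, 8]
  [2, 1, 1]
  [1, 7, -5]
A ⊗ B =
  [0, -4, -1]
  [-2, -7, -4]
  [-5, -10, 3]

Apply the min-plus product entry-by-entry:
  C[0][0] = min over k of (A[0][0] + B[0][0] = 1 + 0 = 1, A[0][1] + B[1][0] = -2 + 2 = 0, A[0][2] + B[2][0] = 10 + 1 = 11) = 0 (attained at k = 1)
  C[0][1] = min over k of (A[0][0] + B[0][1] = 1 + -5 = -4, A[0][1] + B[1][1] = -2 + 1 = -1, A[0][2] + B[2][1] = 10 + 7 = 17) = -4 (attained at k = 0)
  C[0][2] = min over k of (A[0][0] + B[0][2] = 1 + 8 = 9, A[0][1] + B[1][2] = -2 + 1 = -1, A[0][2] + B[2][2] = 10 + -5 = 5) = -1 (attained at k = 1)
  C[1][0] = min over k of (A[1][0] + B[0][0] = -2 + 0 = -2, A[1][1] + B[1][0] = 2 + 2 = 4, A[1][2] + B[2][0] = 1 + 1 = 2) = -2 (attained at k = 0)
  C[1][1] = min over k of (A[1][0] + B[0][1] = -2 + -5 = -7, A[1][1] + B[1][1] = 2 + 1 = 3, A[1][2] + B[2][1] = 1 + 7 = 8) = -7 (attained at k = 0)
  C[1][2] = min over k of (A[1][0] + B[0][2] = -2 + 8 = 6, A[1][1] + B[1][2] = 2 + 1 = 3, A[1][2] + B[2][2] = 1 + -5 = -4) = -4 (attained at k = 2)
  C[2][0] = min over k of (A[2][0] + B[0][0] = -5 + 0 = -5, A[2][1] + B[1][0] = 5 + 2 = 7, A[2][2] + B[2][0] = 10 + 1 = 11) = -5 (attained at k = 0)
  C[2][1] = min over k of (A[2][0] + B[0][1] = -5 + -5 = -10, A[2][1] + B[1][1] = 5 + 1 = 6, A[2][2] + B[2][1] = 10 + 7 = 17) = -10 (attained at k = 0)
  C[2][2] = min over k of (A[2][0] + B[0][2] = -5 + 8 = 3, A[2][1] + B[1][2] = 5 + 1 = 6, A[2][2] + B[2][2] = 10 + -5 = 5) = 3 (attained at k = 0)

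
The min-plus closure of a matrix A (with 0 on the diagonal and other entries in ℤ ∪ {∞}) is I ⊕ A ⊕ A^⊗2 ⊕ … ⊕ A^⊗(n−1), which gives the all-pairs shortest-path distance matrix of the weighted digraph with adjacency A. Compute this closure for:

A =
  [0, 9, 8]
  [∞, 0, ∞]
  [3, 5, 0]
Closure =
  [0, 9, 8]
  [∞, 0, ∞]
  [3, 5, 0]

This is the Floyd-Warshall all-pairs shortest-path computation. For each intermediate vertex k = 0, 1, …, 2, update dist[i][j] ← min(dist[i][j], dist[i][k] + dist[k][j]). The final matrix gives, for each (i, j), the minimum total weight of any directed path from i to j (possibly empty when i = j).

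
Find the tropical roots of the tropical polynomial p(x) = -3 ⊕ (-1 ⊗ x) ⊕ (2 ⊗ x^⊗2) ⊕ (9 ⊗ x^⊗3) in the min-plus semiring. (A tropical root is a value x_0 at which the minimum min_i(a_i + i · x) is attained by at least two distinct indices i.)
Roots: {-7, -3, -2}

Each tropical root is a break point of the lower envelope of the lines y = a_i + i · x (there are 4 lines, with slopes 0, 1, ..., 3). Only the lines that attain the minimum somewhere contribute to roots; other lines are dominated. Here the surviving (envelope) indices are i = 3, i = 2, i = 1, i = 0.
Intersections between consecutive envelope lines give the roots: for adjacent envelope indices i < j the intersection is x = (a_i − a_j) / (j − i). Reading off the sorted break points: {-7, -3, -2}.
Verification: at each break x_0, at least two indices attain the minimum of min_i(a_i + i · x_0).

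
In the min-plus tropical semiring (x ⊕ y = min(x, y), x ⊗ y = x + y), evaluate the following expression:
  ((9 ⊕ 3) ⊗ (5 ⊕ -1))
((9 ⊕ 3) ⊗ (5 ⊕ -1)) = 2

Expand innermost to outermost. Recall ⊕ takes the minimum of its arguments and ⊗ takes their sum. Working out the expression ((9 ⊕ 3) ⊗ (5 ⊕ -1)) gives 2.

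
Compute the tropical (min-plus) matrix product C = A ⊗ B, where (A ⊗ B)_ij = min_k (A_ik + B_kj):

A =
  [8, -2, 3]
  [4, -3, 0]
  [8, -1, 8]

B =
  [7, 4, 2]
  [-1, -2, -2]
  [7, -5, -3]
A ⊗ B =
  [-3, -4, -4]
  [-4, -5, -5]
  [-2, -3, -3]

Apply the min-plus product entry-by-entry:
  C[0][0] = min over k of (A[0][0] + B[0][0] = 8 + 7 = 15, A[0][1] + B[1][0] = -2 + -1 = -3, A[0][2] + B[2][0] = 3 + 7 = 10) = -3 (attained at k = 1)
  C[0][1] = min over k of (A[0][0] + B[0][1] = 8 + 4 = 12, A[0][1] + B[1][1] = -2 + -2 = -4, A[0][2] + B[2][1] = 3 + -5 = -2) = -4 (attained at k = 1)
  C[0][2] = min over k of (A[0][0] + B[0][2] = 8 + 2 = 10, A[0][1] + B[1][2] = -2 + -2 = -4, A[0][2] + B[2][2] = 3 + -3 = 0) = -4 (attained at k = 1)
  C[1][0] = min over k of (A[1][0] + B[0][0] = 4 + 7 = 11, A[1][1] + B[1][0] = -3 + -1 = -4, A[1][2] + B[2][0] = 0 + 7 = 7) = -4 (attained at k = 1)
  C[1][1] = min over k of (A[1][0] + B[0][1] = 4 + 4 = 8, A[1][1] + B[1][1] = -3 + -2 = -5, A[1][2] + B[2][1] = 0 + -5 = -5) = -5 (attained at k = 1)
  C[1][2] = min over k of (A[1][0] + B[0][2] = 4 + 2 = 6, A[1][1] + B[1][2] = -3 + -2 = -5, A[1][2] + B[2][2] = 0 + -3 = -3) = -5 (attained at k = 1)
  C[2][0] = min over k of (A[2][0] + B[0][0] = 8 + 7 = 15, A[2][1] + B[1][0] = -1 + -1 = -2, A[2][2] + B[2][0] = 8 + 7 = 15) = -2 (attained at k = 1)
  C[2][1] = min over k of (A[2][0] + B[0][1] = 8 + 4 = 12, A[2][1] + B[1][1] = -1 + -2 = -3, A[2][2] + B[2][1] = 8 + -5 = 3) = -3 (attained at k = 1)
  C[2][2] = min over k of (A[2][0] + B[0][2] = 8 + 2 = 10, A[2][1] + B[1][2] = -1 + -2 = -3, A[2][2] + B[2][2] = 8 + -3 = 5) = -3 (attained at k = 1)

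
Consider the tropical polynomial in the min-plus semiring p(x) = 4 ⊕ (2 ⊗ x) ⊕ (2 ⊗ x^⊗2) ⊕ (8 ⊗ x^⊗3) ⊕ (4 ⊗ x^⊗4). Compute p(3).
p(3) = 4

A tropical monomial a ⊗ x^⊗i evaluates to a + i · x. Evaluating each term at x = 3:
  Term 0 contributes 4 + 0 · 3 = 4
  Term 1 contributes 2 + 1 · 3 = 5
  Term 2 contributes 2 + 2 · 3 = 8
  Term 3 contributes 8 + 3 · 3 = 17
  Term 4 contributes 4 + 4 · 3 = 16
p(3) = ⊕ of these = min[4, 5, 8, 17, 16] = 4.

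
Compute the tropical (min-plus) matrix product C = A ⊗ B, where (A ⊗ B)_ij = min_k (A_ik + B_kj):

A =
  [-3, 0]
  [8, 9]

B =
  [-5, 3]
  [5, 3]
A ⊗ B =
  [-8, 0]
  [3, 11]

Apply the min-plus product entry-by-entry:
  C[0][0] = min over k of (A[0][0] + B[0][0] = -3 + -5 = -8, A[0][1] + B[1][0] = 0 + 5 = 5) = -8 (attained at k = 0)
  C[0][1] = min over k of (A[0][0] + B[0][1] = -3 + 3 = 0, A[0][1] + B[1][1] = 0 + 3 = 3) = 0 (attained at k = 0)
  C[1][0] = min over k of (A[1][0] + B[0][0] = 8 + -5 = 3, A[1][1] + B[1][0] = 9 + 5 = 14) = 3 (attained at k = 0)
  C[1][1] = min over k of (A[1][0] + B[0][1] = 8 + 3 = 11, A[1][1] + B[1][1] = 9 + 3 = 12) = 11 (attained at k = 0)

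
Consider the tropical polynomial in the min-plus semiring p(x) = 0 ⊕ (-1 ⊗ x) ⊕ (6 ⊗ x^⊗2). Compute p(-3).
p(-3) = -4

A tropical monomial a ⊗ x^⊗i evaluates to a + i · x. Evaluating each term at x = -3:
  Term 0 contributes 0 + 0 · -3 = 0
  Term 1 contributes -1 + 1 · -3 = -4
  Term 2 contributes 6 + 2 · -3 = 0
p(-3) = ⊕ of these = min[0, -4, 0] = -4.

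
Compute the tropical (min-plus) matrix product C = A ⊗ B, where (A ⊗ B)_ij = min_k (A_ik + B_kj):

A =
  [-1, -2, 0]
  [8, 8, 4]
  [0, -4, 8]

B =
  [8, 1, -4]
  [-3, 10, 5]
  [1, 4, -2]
A ⊗ B =
  [-5, 0, -5]
  [5, 8, 2]
  [-7, 1, -4]

Apply the min-plus product entry-by-entry:
  C[0][0] = min over k of (A[0][0] + B[0][0] = -1 + 8 = 7, A[0][1] + B[1][0] = -2 + -3 = -5, A[0][2] + B[2][0] = 0 + 1 = 1) = -5 (attained at k = 1)
  C[0][1] = min over k of (A[0][0] + B[0][1] = -1 + 1 = 0, A[0][1] + B[1][1] = -2 + 10 = 8, A[0][2] + B[2][1] = 0 + 4 = 4) = 0 (attained at k = 0)
  C[0][2] = min over k of (A[0][0] + B[0][2] = -1 + -4 = -5, A[0][1] + B[1][2] = -2 + 5 = 3, A[0][2] + B[2][2] = 0 + -2 = -2) = -5 (attained at k = 0)
  C[1][0] = min over k of (A[1][0] + B[0][0] = 8 + 8 = 16, A[1][1] + B[1][0] = 8 + -3 = 5, A[1][2] + B[2][0] = 4 + 1 = 5) = 5 (attained at k = 1)
  C[1][1] = min over k of (A[1][0] + B[0][1] = 8 + 1 = 9, A[1][1] + B[1][1] = 8 + 10 = 18, A[1][2] + B[2][1] = 4 + 4 = 8) = 8 (attained at k = 2)
  C[1][2] = min over k of (A[1][0] + B[0][2] = 8 + -4 = 4, A[1][1] + B[1][2] = 8 + 5 = 13, A[1][2] + B[2][2] = 4 + -2 = 2) = 2 (attained at k = 2)
  C[2][0] = min over k of (A[2][0] + B[0][0] = 0 + 8 = 8, A[2][1] + B[1][0] = -4 + -3 = -7, A[2][2] + B[2][0] = 8 + 1 = 9) = -7 (attained at k = 1)
  C[2][1] = min over k of (A[2][0] + B[0][1] = 0 + 1 = 1, A[2][1] + B[1][1] = -4 + 10 = 6, A[2][2] + B[2][1] = 8 + 4 = 12) = 1 (attained at k = 0)
  C[2][2] = min over k of (A[2][0] + B[0][2] = 0 + -4 = -4, A[2][1] + B[1][2] = -4 + 5 = 1, A[2][2] + B[2][2] = 8 + -2 = 6) = -4 (attained at k = 0)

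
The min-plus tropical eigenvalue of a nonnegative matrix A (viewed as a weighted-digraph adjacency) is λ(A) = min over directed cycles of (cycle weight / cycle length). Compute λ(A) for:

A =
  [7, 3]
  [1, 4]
λ(A) = 2

Enumerate directed cycles and compute their means (weight / length). Sample:
  cycle 0 → 0: weight = 7, length = 1, mean = 7/1 ≈ 7.000
  cycle 1 → 1: weight = 4, length = 1, mean = 4/1 ≈ 4.000
  cycle 0 → 1 → 0: weight = 4, length = 2, mean = 4/2 ≈ 2.000
  cycle 1 → 0 → 1: weight = 4, length = 2, mean = 4/2 ≈ 2.000
Minimum mean = 2.000, attained e.g. along the cycle 0 → 1 → 0 with weight 4 and length 2. So λ(A) = 4/2 = 2.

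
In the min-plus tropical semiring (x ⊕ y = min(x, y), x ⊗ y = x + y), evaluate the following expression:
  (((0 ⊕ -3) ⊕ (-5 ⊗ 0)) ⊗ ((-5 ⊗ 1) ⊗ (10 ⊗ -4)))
(((0 ⊕ -3) ⊕ (-5 ⊗ 0)) ⊗ ((-5 ⊗ 1) ⊗ (10 ⊗ -4))) = -3

Expand innermost to outermost. Recall ⊕ takes the minimum of its arguments and ⊗ takes their sum. Working out the expression (((0 ⊕ -3) ⊕ (-5 ⊗ 0)) ⊗ ((-5 ⊗ 1) ⊗ (10 ⊗ -4))) gives -3.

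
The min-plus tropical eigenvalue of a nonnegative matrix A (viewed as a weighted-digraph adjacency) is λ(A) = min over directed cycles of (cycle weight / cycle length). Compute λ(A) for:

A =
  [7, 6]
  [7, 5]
λ(A) = 5

Enumerate directed cycles and compute their means (weight / length). Sample:
  cycle 0 → 0: weight = 7, length = 1, mean = 7/1 ≈ 7.000
  cycle 1 → 1: weight = 5, length = 1, mean = 5/1 ≈ 5.000
  cycle 0 → 1 → 0: weight = 13, length = 2, mean = 13/2 ≈ 6.500
  cycle 1 → 0 → 1: weight = 13, length = 2, mean = 13/2 ≈ 6.500
Minimum mean = 5.000, attained e.g. along the cycle 1 → 1 with weight 5 and length 1. So λ(A) = 5/1 = 5.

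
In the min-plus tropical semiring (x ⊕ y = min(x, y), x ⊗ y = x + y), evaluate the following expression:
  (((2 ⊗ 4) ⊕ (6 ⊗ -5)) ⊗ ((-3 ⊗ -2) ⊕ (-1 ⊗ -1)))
(((2 ⊗ 4) ⊕ (6 ⊗ -5)) ⊗ ((-3 ⊗ -2) ⊕ (-1 ⊗ -1))) = -4

Expand innermost to outermost. Recall ⊕ takes the minimum of its arguments and ⊗ takes their sum. Working out the expression (((2 ⊗ 4) ⊕ (6 ⊗ -5)) ⊗ ((-3 ⊗ -2) ⊕ (-1 ⊗ -1))) gives -4.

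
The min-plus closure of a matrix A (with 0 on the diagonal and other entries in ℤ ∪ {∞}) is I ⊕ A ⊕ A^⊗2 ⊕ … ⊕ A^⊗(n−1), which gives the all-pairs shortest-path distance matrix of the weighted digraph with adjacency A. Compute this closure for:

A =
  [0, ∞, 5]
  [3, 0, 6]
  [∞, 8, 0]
Closure =
  [0, 13, 5]
  [3, 0, 6]
  [11, 8, 0]

This is the Floyd-Warshall all-pairs shortest-path computation. For each intermediate vertex k = 0, 1, …, 2, update dist[i][j] ← min(dist[i][j], dist[i][k] + dist[k][j]). The final matrix gives, for each (i, j), the minimum total weight of any directed path from i to j (possibly empty when i = j).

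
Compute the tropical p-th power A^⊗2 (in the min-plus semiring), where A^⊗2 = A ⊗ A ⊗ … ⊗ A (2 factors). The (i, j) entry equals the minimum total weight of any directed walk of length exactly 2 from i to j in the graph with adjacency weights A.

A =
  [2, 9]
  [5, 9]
A^⊗2 =
  [4, 11]
  [7, 14]

Each entry (A^⊗2)_ij equals the minimum over all length-2 walks i = v_0 → v_1 → … → v_2 = j of Σ_t A[v_t][v_{t+1}]. For example, for (i, j) = (0, 1) we minimise over 2 possible intermediate vertex sequences; the minimum is 11, attained along the walk 0 → 0 → 1.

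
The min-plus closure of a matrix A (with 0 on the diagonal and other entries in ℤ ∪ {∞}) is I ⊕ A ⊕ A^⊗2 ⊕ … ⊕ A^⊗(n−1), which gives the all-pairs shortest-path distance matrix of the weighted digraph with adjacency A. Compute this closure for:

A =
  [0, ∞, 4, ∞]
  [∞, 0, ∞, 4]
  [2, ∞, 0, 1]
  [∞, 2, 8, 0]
Closure =
  [0, 7, 4, 5]
  [14, 0, 12, 4]
  [2, 3, 0, 1]
  [10, 2, 8, 0]

This is the Floyd-Warshall all-pairs shortest-path computation. For each intermediate vertex k = 0, 1, …, 3, update dist[i][j] ← min(dist[i][j], dist[i][k] + dist[k][j]). The final matrix gives, for each (i, j), the minimum total weight of any directed path from i to j (possibly empty when i = j).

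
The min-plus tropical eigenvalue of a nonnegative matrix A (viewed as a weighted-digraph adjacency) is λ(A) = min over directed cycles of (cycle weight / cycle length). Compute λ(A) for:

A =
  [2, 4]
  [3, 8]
λ(A) = 2

Enumerate directed cycles and compute their means (weight / length). Sample:
  cycle 0 → 0: weight = 2, length = 1, mean = 2/1 ≈ 2.000
  cycle 1 → 1: weight = 8, length = 1, mean = 8/1 ≈ 8.000
  cycle 0 → 1 → 0: weight = 7, length = 2, mean = 7/2 ≈ 3.500
  cycle 1 → 0 → 1: weight = 7, length = 2, mean = 7/2 ≈ 3.500
Minimum mean = 2.000, attained e.g. along the cycle 0 → 0 with weight 2 and length 1. So λ(A) = 2/1 = 2.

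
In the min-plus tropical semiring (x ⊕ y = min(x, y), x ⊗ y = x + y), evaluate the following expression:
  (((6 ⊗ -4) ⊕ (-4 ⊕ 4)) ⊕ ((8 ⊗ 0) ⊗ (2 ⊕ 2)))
(((6 ⊗ -4) ⊕ (-4 ⊕ 4)) ⊕ ((8 ⊗ 0) ⊗ (2 ⊕ 2))) = -4

Expand innermost to outermost. Recall ⊕ takes the minimum of its arguments and ⊗ takes their sum. Working out the expression (((6 ⊗ -4) ⊕ (-4 ⊕ 4)) ⊕ ((8 ⊗ 0) ⊗ (2 ⊕ 2))) gives -4.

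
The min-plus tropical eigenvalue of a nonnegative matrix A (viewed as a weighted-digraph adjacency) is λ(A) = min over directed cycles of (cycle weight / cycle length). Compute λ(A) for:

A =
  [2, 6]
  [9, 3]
λ(A) = 2

Enumerate directed cycles and compute their means (weight / length). Sample:
  cycle 0 → 0: weight = 2, length = 1, mean = 2/1 ≈ 2.000
  cycle 1 → 1: weight = 3, length = 1, mean = 3/1 ≈ 3.000
  cycle 0 → 1 → 0: weight = 15, length = 2, mean = 15/2 ≈ 7.500
  cycle 1 → 0 → 1: weight = 15, length = 2, mean = 15/2 ≈ 7.500
Minimum mean = 2.000, attained e.g. along the cycle 0 → 0 with weight 2 and length 1. So λ(A) = 2/1 = 2.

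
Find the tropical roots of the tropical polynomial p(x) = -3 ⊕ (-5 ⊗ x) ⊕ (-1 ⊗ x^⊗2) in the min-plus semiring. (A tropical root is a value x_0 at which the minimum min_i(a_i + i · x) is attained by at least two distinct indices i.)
Roots: {-4, 2}

Each tropical root is a break point of the lower envelope of the lines y = a_i + i · x (there are 3 lines, with slopes 0, 1, ..., 2). Only the lines that attain the minimum somewhere contribute to roots; other lines are dominated. Here the surviving (envelope) indices are i = 2, i = 1, i = 0.
Intersections between consecutive envelope lines give the roots: for adjacent envelope indices i < j the intersection is x = (a_i − a_j) / (j − i). Reading off the sorted break points: {-4, 2}.
Verification: at each break x_0, at least two indices attain the minimum of min_i(a_i + i · x_0).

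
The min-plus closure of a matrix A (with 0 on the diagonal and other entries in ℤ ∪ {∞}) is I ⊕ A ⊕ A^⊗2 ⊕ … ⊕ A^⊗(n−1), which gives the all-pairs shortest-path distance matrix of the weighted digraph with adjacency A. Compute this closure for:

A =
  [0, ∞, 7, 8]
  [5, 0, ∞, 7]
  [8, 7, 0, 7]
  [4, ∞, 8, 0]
Closure =
  [0, 14, 7, 8]
  [5, 0, 12, 7]
  [8, 7, 0, 7]
  [4, 15, 8, 0]

This is the Floyd-Warshall all-pairs shortest-path computation. For each intermediate vertex k = 0, 1, …, 3, update dist[i][j] ← min(dist[i][j], dist[i][k] + dist[k][j]). The final matrix gives, for each (i, j), the minimum total weight of any directed path from i to j (possibly empty when i = j).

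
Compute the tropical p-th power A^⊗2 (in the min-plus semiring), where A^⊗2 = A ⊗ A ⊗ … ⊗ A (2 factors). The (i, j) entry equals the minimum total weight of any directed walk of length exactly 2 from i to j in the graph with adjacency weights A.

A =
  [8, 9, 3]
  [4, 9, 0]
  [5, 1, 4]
A^⊗2 =
  [8, 4, 7]
  [5, 1, 4]
  [5, 5, 1]

Each entry (A^⊗2)_ij equals the minimum over all length-2 walks i = v_0 → v_1 → … → v_2 = j of Σ_t A[v_t][v_{t+1}]. For example, for (i, j) = (0, 2) we minimise over 3 possible intermediate vertex sequences; the minimum is 7, attained along the walk 0 → 2 → 2.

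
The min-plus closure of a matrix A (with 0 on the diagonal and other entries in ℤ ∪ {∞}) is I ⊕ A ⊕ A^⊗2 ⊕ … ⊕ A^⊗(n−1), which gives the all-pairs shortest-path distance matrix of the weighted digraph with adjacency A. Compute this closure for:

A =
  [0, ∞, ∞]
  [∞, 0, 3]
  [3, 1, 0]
Closure =
  [0, ∞, ∞]
  [6, 0, 3]
  [3, 1, 0]

This is the Floyd-Warshall all-pairs shortest-path computation. For each intermediate vertex k = 0, 1, …, 2, update dist[i][j] ← min(dist[i][j], dist[i][k] + dist[k][j]). The final matrix gives, for each (i, j), the minimum total weight of any directed path from i to j (possibly empty when i = j).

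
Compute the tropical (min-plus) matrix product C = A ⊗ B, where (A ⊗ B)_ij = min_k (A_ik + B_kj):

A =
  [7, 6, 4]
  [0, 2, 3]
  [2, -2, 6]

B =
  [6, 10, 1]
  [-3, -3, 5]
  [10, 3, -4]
A ⊗ B =
  [3, 3, 0]
  [-1, -1, -1]
  [-5, -5, 2]

Apply the min-plus product entry-by-entry:
  C[0][0] = min over k of (A[0][0] + B[0][0] = 7 + 6 = 13, A[0][1] + B[1][0] = 6 + -3 = 3, A[0][2] + B[2][0] = 4 + 10 = 14) = 3 (attained at k = 1)
  C[0][1] = min over k of (A[0][0] + B[0][1] = 7 + 10 = 17, A[0][1] + B[1][1] = 6 + -3 = 3, A[0][2] + B[2][1] = 4 + 3 = 7) = 3 (attained at k = 1)
  C[0][2] = min over k of (A[0][0] + B[0][2] = 7 + 1 = 8, A[0][1] + B[1][2] = 6 + 5 = 11, A[0][2] + B[2][2] = 4 + -4 = 0) = 0 (attained at k = 2)
  C[1][0] = min over k of (A[1][0] + B[0][0] = 0 + 6 = 6, A[1][1] + B[1][0] = 2 + -3 = -1, A[1][2] + B[2][0] = 3 + 10 = 13) = -1 (attained at k = 1)
  C[1][1] = min over k of (A[1][0] + B[0][1] = 0 + 10 = 10, A[1][1] + B[1][1] = 2 + -3 = -1, A[1][2] + B[2][1] = 3 + 3 = 6) = -1 (attained at k = 1)
  C[1][2] = min over k of (A[1][0] + B[0][2] = 0 + 1 = 1, A[1][1] + B[1][2] = 2 + 5 = 7, A[1][2] + B[2][2] = 3 + -4 = -1) = -1 (attained at k = 2)
  C[2][0] = min over k of (A[2][0] + B[0][0] = 2 + 6 = 8, A[2][1] + B[1][0] = -2 + -3 = -5, A[2][2] + B[2][0] = 6 + 10 = 16) = -5 (attained at k = 1)
  C[2][1] = min over k of (A[2][0] + B[0][1] = 2 + 10 = 12, A[2][1] + B[1][1] = -2 + -3 = -5, A[2][2] + B[2][1] = 6 + 3 = 9) = -5 (attained at k = 1)
  C[2][2] = min over k of (A[2][0] + B[0][2] = 2 + 1 = 3, A[2][1] + B[1][2] = -2 + 5 = 3, A[2][2] + B[2][2] = 6 + -4 = 2) = 2 (attained at k = 2)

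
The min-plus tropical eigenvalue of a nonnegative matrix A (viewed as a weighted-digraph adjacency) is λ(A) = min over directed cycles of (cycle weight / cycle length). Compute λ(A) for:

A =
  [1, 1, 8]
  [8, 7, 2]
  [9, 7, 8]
λ(A) = 1

Enumerate directed cycles and compute their means (weight / length). Sample:
  cycle 0 → 0: weight = 1, length = 1, mean = 1/1 ≈ 1.000
  cycle 1 → 1: weight = 7, length = 1, mean = 7/1 ≈ 7.000
  cycle 2 → 2: weight = 8, length = 1, mean = 8/1 ≈ 8.000
  cycle 0 → 1 → 0: weight = 9, length = 2, mean = 9/2 ≈ 4.500
  cycle 0 → 2 → 0: weight = 17, length = 2, mean = 17/2 ≈ 8.500
  cycle 1 → 0 → 1: weight = 9, length = 2, mean = 9/2 ≈ 4.500
Minimum mean = 1.000, attained e.g. along the cycle 0 → 0 with weight 1 and length 1. So λ(A) = 1/1 = 1.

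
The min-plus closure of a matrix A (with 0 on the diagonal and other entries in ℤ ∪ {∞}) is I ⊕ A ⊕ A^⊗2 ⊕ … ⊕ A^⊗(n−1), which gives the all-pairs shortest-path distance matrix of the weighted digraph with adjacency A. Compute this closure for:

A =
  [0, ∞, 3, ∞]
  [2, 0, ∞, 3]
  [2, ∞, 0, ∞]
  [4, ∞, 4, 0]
Closure =
  [0, ∞, 3, ∞]
  [2, 0, 5, 3]
  [2, ∞, 0, ∞]
  [4, ∞, 4, 0]

This is the Floyd-Warshall all-pairs shortest-path computation. For each intermediate vertex k = 0, 1, …, 3, update dist[i][j] ← min(dist[i][j], dist[i][k] + dist[k][j]). The final matrix gives, for each (i, j), the minimum total weight of any directed path from i to j (possibly empty when i = j).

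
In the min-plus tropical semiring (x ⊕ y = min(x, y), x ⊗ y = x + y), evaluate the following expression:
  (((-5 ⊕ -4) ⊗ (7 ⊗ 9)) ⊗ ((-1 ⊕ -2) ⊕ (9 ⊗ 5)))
(((-5 ⊕ -4) ⊗ (7 ⊗ 9)) ⊗ ((-1 ⊕ -2) ⊕ (9 ⊗ 5))) = 9

Expand innermost to outermost. Recall ⊕ takes the minimum of its arguments and ⊗ takes their sum. Working out the expression (((-5 ⊕ -4) ⊗ (7 ⊗ 9)) ⊗ ((-1 ⊕ -2) ⊕ (9 ⊗ 5))) gives 9.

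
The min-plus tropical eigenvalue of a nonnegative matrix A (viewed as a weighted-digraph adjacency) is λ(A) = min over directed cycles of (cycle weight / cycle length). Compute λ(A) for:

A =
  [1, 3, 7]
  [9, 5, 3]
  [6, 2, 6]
λ(A) = 1

Enumerate directed cycles and compute their means (weight / length). Sample:
  cycle 0 → 0: weight = 1, length = 1, mean = 1/1 ≈ 1.000
  cycle 1 → 1: weight = 5, length = 1, mean = 5/1 ≈ 5.000
  cycle 2 → 2: weight = 6, length = 1, mean = 6/1 ≈ 6.000
  cycle 0 → 1 → 0: weight = 12, length = 2, mean = 12/2 ≈ 6.000
  cycle 0 → 2 → 0: weight = 13, length = 2, mean = 13/2 ≈ 6.500
  cycle 1 → 0 → 1: weight = 12, length = 2, mean = 12/2 ≈ 6.000
Minimum mean = 1.000, attained e.g. along the cycle 0 → 0 with weight 1 and length 1. So λ(A) = 1/1 = 1.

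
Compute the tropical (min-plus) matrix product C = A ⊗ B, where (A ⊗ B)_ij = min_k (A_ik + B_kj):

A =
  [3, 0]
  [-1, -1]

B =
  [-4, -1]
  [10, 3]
A ⊗ B =
  [-1, 2]
  [-5, -2]

Apply the min-plus product entry-by-entry:
  C[0][0] = min over k of (A[0][0] + B[0][0] = 3 + -4 = -1, A[0][1] + B[1][0] = 0 + 10 = 10) = -1 (attained at k = 0)
  C[0][1] = min over k of (A[0][0] + B[0][1] = 3 + -1 = 2, A[0][1] + B[1][1] = 0 + 3 = 3) = 2 (attained at k = 0)
  C[1][0] = min over k of (A[1][0] + B[0][0] = -1 + -4 = -5, A[1][1] + B[1][0] = -1 + 10 = 9) = -5 (attained at k = 0)
  C[1][1] = min over k of (A[1][0] + B[0][1] = -1 + -1 = -2, A[1][1] + B[1][1] = -1 + 3 = 2) = -2 (attained at k = 0)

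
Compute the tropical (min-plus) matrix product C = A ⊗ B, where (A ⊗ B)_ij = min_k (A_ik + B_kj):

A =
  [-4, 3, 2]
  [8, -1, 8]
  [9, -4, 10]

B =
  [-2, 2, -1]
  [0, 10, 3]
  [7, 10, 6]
A ⊗ B =
  [-6, -2, -5]
  [-1, 9, 2]
  [-4, 6, -1]

Apply the min-plus product entry-by-entry:
  C[0][0] = min over k of (A[0][0] + B[0][0] = -4 + -2 = -6, A[0][1] + B[1][0] = 3 + 0 = 3, A[0][2] + B[2][0] = 2 + 7 = 9) = -6 (attained at k = 0)
  C[0][1] = min over k of (A[0][0] + B[0][1] = -4 + 2 = -2, A[0][1] + B[1][1] = 3 + 10 = 13, A[0][2] + B[2][1] = 2 + 10 = 12) = -2 (attained at k = 0)
  C[0][2] = min over k of (A[0][0] + B[0][2] = -4 + -1 = -5, A[0][1] + B[1][2] = 3 + 3 = 6, A[0][2] + B[2][2] = 2 + 6 = 8) = -5 (attained at k = 0)
  C[1][0] = min over k of (A[1][0] + B[0][0] = 8 + -2 = 6, A[1][1] + B[1][0] = -1 + 0 = -1, A[1][2] + B[2][0] = 8 + 7 = 15) = -1 (attained at k = 1)
  C[1][1] = min over k of (A[1][0] + B[0][1] = 8 + 2 = 10, A[1][1] + B[1][1] = -1 + 10 = 9, A[1][2] + B[2][1] = 8 + 10 = 18) = 9 (attained at k = 1)
  C[1][2] = min over k of (A[1][0] + B[0][2] = 8 + -1 = 7, A[1][1] + B[1][2] = -1 + 3 = 2, A[1][2] + B[2][2] = 8 + 6 = 14) = 2 (attained at k = 1)
  C[2][0] = min over k of (A[2][0] + B[0][0] = 9 + -2 = 7, A[2][1] + B[1][0] = -4 + 0 = -4, A[2][2] + B[2][0] = 10 + 7 = 17) = -4 (attained at k = 1)
  C[2][1] = min over k of (A[2][0] + B[0][1] = 9 + 2 = 11, A[2][1] + B[1][1] = -4 + 10 = 6, A[2][2] + B[2][1] = 10 + 10 = 20) = 6 (attained at k = 1)
  C[2][2] = min over k of (A[2][0] + B[0][2] = 9 + -1 = 8, A[2][1] + B[1][2] = -4 + 3 = -1, A[2][2] + B[2][2] = 10 + 6 = 16) = -1 (attained at k = 1)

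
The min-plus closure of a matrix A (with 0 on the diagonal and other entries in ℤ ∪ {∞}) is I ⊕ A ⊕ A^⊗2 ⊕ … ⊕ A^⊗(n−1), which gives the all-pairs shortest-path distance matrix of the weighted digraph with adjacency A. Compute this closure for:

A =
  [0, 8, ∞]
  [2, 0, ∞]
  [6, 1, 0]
Closure =
  [0, 8, ∞]
  [2, 0, ∞]
  [3, 1, 0]

This is the Floyd-Warshall all-pairs shortest-path computation. For each intermediate vertex k = 0, 1, …, 2, update dist[i][j] ← min(dist[i][j], dist[i][k] + dist[k][j]). The final matrix gives, for each (i, j), the minimum total weight of any directed path from i to j (possibly empty when i = j).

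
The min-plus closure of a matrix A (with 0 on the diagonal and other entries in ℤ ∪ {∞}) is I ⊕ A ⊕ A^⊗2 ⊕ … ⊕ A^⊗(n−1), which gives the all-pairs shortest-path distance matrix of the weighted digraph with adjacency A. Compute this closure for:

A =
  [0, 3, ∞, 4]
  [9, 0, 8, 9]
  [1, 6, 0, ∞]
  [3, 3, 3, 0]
Closure =
  [0, 3, 7, 4]
  [9, 0, 8, 9]
  [1, 4, 0, 5]
  [3, 3, 3, 0]

This is the Floyd-Warshall all-pairs shortest-path computation. For each intermediate vertex k = 0, 1, …, 3, update dist[i][j] ← min(dist[i][j], dist[i][k] + dist[k][j]). The final matrix gives, for each (i, j), the minimum total weight of any directed path from i to j (possibly empty when i = j).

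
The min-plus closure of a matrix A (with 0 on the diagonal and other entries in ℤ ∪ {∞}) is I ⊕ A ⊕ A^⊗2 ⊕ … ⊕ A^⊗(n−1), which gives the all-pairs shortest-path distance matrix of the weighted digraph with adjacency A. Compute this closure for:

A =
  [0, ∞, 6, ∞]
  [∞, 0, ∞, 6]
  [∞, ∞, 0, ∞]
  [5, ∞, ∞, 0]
Closure =
  [0, ∞, 6, ∞]
  [11, 0, 17, 6]
  [∞, ∞, 0, ∞]
  [5, ∞, 11, 0]

This is the Floyd-Warshall all-pairs shortest-path computation. For each intermediate vertex k = 0, 1, …, 3, update dist[i][j] ← min(dist[i][j], dist[i][k] + dist[k][j]). The final matrix gives, for each (i, j), the minimum total weight of any directed path from i to j (possibly empty when i = j).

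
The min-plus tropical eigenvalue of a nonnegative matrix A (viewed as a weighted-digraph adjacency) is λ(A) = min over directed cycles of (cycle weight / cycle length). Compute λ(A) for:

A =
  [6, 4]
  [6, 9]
λ(A) = 5

Enumerate directed cycles and compute their means (weight / length). Sample:
  cycle 0 → 0: weight = 6, length = 1, mean = 6/1 ≈ 6.000
  cycle 1 → 1: weight = 9, length = 1, mean = 9/1 ≈ 9.000
  cycle 0 → 1 → 0: weight = 10, length = 2, mean = 10/2 ≈ 5.000
  cycle 1 → 0 → 1: weight = 10, length = 2, mean = 10/2 ≈ 5.000
Minimum mean = 5.000, attained e.g. along the cycle 0 → 1 → 0 with weight 10 and length 2. So λ(A) = 10/2 = 5.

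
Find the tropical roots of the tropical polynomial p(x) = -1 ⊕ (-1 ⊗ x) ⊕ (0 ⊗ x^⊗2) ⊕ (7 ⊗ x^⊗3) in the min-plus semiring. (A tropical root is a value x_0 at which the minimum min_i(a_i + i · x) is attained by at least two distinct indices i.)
Roots: {-7, -1, 0}

Each tropical root is a break point of the lower envelope of the lines y = a_i + i · x (there are 4 lines, with slopes 0, 1, ..., 3). Only the lines that attain the minimum somewhere contribute to roots; other lines are dominated. Here the surviving (envelope) indices are i = 3, i = 2, i = 1, i = 0.
Intersections between consecutive envelope lines give the roots: for adjacent envelope indices i < j the intersection is x = (a_i − a_j) / (j − i). Reading off the sorted break points: {-7, -1, 0}.
Verification: at each break x_0, at least two indices attain the minimum of min_i(a_i + i · x_0).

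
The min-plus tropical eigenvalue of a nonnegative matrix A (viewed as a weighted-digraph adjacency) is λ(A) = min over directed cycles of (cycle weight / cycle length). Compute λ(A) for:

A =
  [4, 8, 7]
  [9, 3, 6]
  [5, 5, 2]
λ(A) = 2

Enumerate directed cycles and compute their means (weight / length). Sample:
  cycle 0 → 0: weight = 4, length = 1, mean = 4/1 ≈ 4.000
  cycle 1 → 1: weight = 3, length = 1, mean = 3/1 ≈ 3.000
  cycle 2 → 2: weight = 2, length = 1, mean = 2/1 ≈ 2.000
  cycle 0 → 1 → 0: weight = 17, length = 2, mean = 17/2 ≈ 8.500
  cycle 0 → 2 → 0: weight = 12, length = 2, mean = 12/2 ≈ 6.000
  cycle 1 → 0 → 1: weight = 17, length = 2, mean = 17/2 ≈ 8.500
Minimum mean = 2.000, attained e.g. along the cycle 2 → 2 with weight 2 and length 1. So λ(A) = 2/1 = 2.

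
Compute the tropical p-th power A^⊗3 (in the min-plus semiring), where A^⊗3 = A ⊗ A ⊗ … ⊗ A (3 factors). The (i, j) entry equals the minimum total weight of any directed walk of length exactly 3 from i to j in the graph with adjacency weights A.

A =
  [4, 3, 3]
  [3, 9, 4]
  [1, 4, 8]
A^⊗3 =
  [8, 7, 7]
  [7, 8, 8]
  [5, 8, 8]

Each entry (A^⊗3)_ij equals the minimum over all length-3 walks i = v_0 → v_1 → … → v_3 = j of Σ_t A[v_t][v_{t+1}]. For example, for (i, j) = (0, 2) we minimise over 9 possible intermediate vertex sequences; the minimum is 7, attained along the walk 0 → 2 → 0 → 2.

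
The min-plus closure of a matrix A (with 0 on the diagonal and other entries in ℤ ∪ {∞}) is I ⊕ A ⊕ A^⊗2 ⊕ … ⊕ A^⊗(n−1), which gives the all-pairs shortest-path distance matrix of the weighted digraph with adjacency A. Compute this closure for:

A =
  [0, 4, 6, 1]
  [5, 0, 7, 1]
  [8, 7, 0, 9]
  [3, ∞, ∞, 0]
Closure =
  [0, 4, 6, 1]
  [4, 0, 7, 1]
  [8, 7, 0, 8]
  [3, 7, 9, 0]

This is the Floyd-Warshall all-pairs shortest-path computation. For each intermediate vertex k = 0, 1, …, 3, update dist[i][j] ← min(dist[i][j], dist[i][k] + dist[k][j]). The final matrix gives, for each (i, j), the minimum total weight of any directed path from i to j (possibly empty when i = j).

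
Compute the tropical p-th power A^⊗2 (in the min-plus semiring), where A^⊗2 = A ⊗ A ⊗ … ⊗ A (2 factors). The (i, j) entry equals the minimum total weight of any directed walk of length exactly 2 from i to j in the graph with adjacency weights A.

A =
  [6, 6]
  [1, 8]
A^⊗2 =
  [7, 12]
  [7, 7]

Each entry (A^⊗2)_ij equals the minimum over all length-2 walks i = v_0 → v_1 → … → v_2 = j of Σ_t A[v_t][v_{t+1}]. For example, for (i, j) = (0, 1) we minimise over 2 possible intermediate vertex sequences; the minimum is 12, attained along the walk 0 → 0 → 1.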